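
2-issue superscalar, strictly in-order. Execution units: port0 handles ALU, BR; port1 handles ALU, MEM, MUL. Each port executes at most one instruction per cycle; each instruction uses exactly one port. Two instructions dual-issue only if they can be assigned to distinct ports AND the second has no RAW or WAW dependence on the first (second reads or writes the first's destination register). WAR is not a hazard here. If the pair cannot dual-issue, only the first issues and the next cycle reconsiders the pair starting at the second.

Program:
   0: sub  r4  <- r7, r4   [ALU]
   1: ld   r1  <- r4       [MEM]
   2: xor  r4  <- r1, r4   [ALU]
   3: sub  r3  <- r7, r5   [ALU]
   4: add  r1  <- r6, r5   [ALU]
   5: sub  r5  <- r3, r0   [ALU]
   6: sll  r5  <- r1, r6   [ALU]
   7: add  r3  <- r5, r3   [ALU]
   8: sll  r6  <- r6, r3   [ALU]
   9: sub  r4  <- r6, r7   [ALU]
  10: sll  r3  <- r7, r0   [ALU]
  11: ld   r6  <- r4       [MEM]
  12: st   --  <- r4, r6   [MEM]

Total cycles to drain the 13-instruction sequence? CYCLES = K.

CYCLES = 10

#0 head=0: sub.ALU i0 RAW r4
#1 head=1: ld.MEM i1 RAW r1
#2 head=2: xor.ALU;sub.ALU i2/i3 pair
#3 head=4: add.ALU;sub.ALU i4/i5 pair
#4 head=6: sll.ALU i6 RAW r5
#5 head=7: add.ALU i7 RAW r3
#6 head=8: sll.ALU i8 RAW r6
#7 head=9: sub.ALU;sll.ALU i9/i10 pair
#8 head=11: ld.MEM i11 no-port MEM/MEM
#9 head=12: st.MEM i12 tail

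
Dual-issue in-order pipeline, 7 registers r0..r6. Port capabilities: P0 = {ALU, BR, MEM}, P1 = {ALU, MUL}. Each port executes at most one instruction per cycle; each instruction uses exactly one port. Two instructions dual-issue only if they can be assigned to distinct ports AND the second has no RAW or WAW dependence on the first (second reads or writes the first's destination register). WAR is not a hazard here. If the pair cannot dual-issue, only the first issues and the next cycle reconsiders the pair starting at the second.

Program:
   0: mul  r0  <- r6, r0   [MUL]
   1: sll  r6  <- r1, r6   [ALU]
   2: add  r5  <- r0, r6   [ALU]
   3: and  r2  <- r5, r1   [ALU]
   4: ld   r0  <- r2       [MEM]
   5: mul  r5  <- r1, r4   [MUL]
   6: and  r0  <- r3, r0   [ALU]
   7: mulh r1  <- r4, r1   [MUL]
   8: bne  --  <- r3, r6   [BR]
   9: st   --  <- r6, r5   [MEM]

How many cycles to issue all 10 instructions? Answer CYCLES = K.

c0: i0,i1 mul sll  2-wide
c1: i2 add  RAW r5
c2: i3 and  RAW r2
c3: i4,i5 ld mul  2-wide
c4: i6,i7 and mulh  2-wide
c5: i8 bne  no-port BR/MEM
c6: i9 st  tail

CYCLES = 7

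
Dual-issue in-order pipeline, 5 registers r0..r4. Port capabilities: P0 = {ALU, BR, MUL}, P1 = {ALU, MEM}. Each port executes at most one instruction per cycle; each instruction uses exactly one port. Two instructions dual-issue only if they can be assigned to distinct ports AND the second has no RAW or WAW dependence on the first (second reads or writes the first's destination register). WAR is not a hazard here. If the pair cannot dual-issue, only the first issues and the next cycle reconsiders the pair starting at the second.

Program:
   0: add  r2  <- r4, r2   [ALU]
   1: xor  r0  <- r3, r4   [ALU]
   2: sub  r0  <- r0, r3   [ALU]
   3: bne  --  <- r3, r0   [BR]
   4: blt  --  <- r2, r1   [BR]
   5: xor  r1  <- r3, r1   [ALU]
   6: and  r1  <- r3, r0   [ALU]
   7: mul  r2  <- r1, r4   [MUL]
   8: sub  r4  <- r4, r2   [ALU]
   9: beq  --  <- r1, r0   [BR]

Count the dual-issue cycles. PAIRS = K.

PAIRS = 3

[0] i0+i1  add.ALU;xor.ALU  -- dual
[1] i2  sub.ALU  -- RAW r0
[2] i3  bne.BR  -- no-port BR/BR
[3] i4+i5  blt.BR;xor.ALU  -- dual
[4] i6  and.ALU  -- RAW r1
[5] i7  mul.MUL  -- RAW r2
[6] i8+i9  sub.ALU;beq.BR  -- dual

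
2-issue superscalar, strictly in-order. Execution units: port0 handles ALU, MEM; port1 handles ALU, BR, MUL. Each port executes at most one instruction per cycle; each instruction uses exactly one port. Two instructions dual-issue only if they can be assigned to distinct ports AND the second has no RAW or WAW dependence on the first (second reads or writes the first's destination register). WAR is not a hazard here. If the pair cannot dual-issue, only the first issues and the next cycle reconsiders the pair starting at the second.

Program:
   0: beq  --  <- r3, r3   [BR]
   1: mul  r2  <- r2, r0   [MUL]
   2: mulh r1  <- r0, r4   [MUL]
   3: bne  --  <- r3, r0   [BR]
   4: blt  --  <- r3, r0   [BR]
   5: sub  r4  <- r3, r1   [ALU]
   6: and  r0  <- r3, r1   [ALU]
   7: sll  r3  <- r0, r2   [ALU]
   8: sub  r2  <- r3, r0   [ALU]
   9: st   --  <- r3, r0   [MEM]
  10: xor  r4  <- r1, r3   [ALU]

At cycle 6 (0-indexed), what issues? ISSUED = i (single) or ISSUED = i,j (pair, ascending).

[0] i0  beq.BR  -- no-port BR/MUL
[1] i1  mul.MUL  -- no-port MUL/MUL
[2] i2  mulh.MUL  -- no-port MUL/BR
[3] i3  bne.BR  -- no-port BR/BR
[4] i4,i5  blt.BR;sub.ALU  -- pair
[5] i6  and.ALU  -- RAW r0
[6] i7  sll.ALU  -- RAW r3
[7] i8,i9  sub.ALU;st.MEM  -- pair
[8] i10  xor.ALU  -- tail

ISSUED = 7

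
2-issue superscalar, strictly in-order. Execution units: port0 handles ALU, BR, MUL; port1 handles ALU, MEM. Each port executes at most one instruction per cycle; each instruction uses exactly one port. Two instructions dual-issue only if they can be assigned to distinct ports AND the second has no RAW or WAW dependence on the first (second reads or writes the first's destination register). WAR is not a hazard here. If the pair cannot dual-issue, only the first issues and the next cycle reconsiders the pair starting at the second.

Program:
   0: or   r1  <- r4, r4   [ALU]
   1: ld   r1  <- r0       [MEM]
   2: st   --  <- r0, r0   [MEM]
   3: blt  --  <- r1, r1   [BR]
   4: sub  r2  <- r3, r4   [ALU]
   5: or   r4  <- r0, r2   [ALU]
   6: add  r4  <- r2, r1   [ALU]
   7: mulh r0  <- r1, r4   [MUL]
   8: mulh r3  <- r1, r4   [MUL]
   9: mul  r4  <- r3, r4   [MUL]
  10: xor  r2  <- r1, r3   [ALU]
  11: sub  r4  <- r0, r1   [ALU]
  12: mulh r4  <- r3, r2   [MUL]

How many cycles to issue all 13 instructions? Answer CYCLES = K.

#0 head=0: or i0 WAW r1
#1 head=1: ld i1 no-port MEM/MEM
#2 head=2: st blt i2/i3 pair
#3 head=4: sub i4 RAW r2
#4 head=5: or i5 WAW r4
#5 head=6: add i6 RAW r4
#6 head=7: mulh i7 no-port MUL/MUL
#7 head=8: mulh i8 no-port MUL/MUL
#8 head=9: mul xor i9/i10 pair
#9 head=11: sub i11 WAW r4
#10 head=12: mulh i12 tail

CYCLES = 11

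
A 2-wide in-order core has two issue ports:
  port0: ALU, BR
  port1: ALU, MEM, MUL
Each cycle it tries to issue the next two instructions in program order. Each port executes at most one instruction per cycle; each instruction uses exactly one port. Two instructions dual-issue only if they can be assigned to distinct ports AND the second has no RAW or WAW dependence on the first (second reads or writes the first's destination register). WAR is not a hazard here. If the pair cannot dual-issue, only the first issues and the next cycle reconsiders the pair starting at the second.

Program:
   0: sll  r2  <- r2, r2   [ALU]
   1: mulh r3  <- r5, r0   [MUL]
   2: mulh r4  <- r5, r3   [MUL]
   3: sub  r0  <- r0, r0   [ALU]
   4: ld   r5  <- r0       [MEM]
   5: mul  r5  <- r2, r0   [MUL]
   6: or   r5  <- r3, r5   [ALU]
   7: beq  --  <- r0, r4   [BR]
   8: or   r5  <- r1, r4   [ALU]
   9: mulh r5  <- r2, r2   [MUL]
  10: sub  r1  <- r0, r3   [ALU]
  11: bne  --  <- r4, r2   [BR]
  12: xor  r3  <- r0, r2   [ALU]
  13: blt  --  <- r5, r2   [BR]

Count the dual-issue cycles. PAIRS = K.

PAIRS = 5

c0: i0+i1 sll;mulh  2-wide
c1: i2+i3 mulh;sub  2-wide
c2: i4 ld  no-port MEM/MUL
c3: i5 mul  RAW+WAW r5
c4: i6+i7 or;beq  2-wide
c5: i8 or  WAW r5
c6: i9+i10 mulh;sub  2-wide
c7: i11+i12 bne;xor  2-wide
c8: i13 blt  tail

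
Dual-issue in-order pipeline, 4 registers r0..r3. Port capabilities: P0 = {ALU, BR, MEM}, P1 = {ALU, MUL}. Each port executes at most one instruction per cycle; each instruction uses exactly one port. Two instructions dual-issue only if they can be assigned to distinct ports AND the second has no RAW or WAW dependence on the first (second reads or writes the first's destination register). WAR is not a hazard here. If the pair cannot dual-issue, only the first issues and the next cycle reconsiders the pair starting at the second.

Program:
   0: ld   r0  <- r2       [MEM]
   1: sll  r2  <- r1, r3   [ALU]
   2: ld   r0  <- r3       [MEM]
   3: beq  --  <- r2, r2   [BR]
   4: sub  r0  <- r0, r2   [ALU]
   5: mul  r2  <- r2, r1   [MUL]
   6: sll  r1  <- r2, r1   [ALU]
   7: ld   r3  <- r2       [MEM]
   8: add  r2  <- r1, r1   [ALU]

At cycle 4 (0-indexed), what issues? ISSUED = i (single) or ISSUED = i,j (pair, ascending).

ISSUED = 6,7

#0 head=0: ld.MEM sll.ALU i0+i1 2-wide
#1 head=2: ld.MEM i2 no-port MEM/BR
#2 head=3: beq.BR sub.ALU i3+i4 2-wide
#3 head=5: mul.MUL i5 RAW r2
#4 head=6: sll.ALU ld.MEM i6+i7 2-wide
#5 head=8: add.ALU i8 tail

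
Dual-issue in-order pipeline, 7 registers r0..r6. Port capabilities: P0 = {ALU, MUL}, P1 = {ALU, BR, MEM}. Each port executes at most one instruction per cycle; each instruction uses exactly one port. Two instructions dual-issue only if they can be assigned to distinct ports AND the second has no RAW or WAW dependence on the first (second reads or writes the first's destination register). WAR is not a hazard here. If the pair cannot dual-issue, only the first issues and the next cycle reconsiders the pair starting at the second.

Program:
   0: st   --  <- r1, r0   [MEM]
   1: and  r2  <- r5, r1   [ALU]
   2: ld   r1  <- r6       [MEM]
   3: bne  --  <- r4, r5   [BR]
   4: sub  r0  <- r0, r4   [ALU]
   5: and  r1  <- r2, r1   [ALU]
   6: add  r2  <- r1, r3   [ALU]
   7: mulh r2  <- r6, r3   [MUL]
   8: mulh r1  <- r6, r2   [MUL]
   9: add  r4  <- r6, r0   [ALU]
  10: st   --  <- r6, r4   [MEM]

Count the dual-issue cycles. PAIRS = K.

PAIRS = 3

#0 head=0: st.MEM+and.ALU i0&i1 2-wide
#1 head=2: ld.MEM i2 no-port MEM/BR
#2 head=3: bne.BR+sub.ALU i3&i4 2-wide
#3 head=5: and.ALU i5 RAW r1
#4 head=6: add.ALU i6 WAW r2
#5 head=7: mulh.MUL i7 no-port MUL/MUL
#6 head=8: mulh.MUL+add.ALU i8&i9 2-wide
#7 head=10: st.MEM i10 tail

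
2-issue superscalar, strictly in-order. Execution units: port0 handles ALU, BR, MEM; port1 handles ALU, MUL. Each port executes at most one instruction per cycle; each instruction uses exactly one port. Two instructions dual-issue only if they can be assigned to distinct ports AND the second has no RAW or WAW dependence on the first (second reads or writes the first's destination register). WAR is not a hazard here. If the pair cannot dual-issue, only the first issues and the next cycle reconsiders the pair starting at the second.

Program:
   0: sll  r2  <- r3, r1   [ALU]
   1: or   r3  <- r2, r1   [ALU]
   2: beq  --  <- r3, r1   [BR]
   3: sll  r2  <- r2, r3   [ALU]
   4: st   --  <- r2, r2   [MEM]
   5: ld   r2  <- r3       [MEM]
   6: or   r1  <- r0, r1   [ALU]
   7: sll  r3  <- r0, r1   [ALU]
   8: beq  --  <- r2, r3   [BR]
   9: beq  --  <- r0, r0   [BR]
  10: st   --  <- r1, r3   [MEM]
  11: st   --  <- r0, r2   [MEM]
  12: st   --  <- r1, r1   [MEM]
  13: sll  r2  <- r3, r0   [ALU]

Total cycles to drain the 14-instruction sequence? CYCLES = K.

  cy0 -> i0 (sll) RAW r2
  cy1 -> i1 (or) RAW r3
  cy2 -> i2/i3 (beq+sll) dual
  cy3 -> i4 (st) no-port MEM/MEM
  cy4 -> i5/i6 (ld+or) dual
  cy5 -> i7 (sll) RAW r3
  cy6 -> i8 (beq) no-port BR/BR
  cy7 -> i9 (beq) no-port BR/MEM
  cy8 -> i10 (st) no-port MEM/MEM
  cy9 -> i11 (st) no-port MEM/MEM
  cy10 -> i12/i13 (st+sll) dual

CYCLES = 11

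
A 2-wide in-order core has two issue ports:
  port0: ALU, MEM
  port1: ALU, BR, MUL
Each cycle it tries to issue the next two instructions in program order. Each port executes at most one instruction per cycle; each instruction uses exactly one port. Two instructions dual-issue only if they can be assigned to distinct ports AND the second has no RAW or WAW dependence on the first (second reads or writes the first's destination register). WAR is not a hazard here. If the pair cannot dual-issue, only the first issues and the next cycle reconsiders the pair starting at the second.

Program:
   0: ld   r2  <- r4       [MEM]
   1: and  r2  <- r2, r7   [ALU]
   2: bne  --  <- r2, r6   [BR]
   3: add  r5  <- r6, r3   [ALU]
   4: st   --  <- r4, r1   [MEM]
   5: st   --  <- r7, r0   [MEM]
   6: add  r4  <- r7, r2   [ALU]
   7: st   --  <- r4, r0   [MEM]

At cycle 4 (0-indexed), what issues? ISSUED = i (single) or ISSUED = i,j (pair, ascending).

t=0 i0:ld.MEM ; RAW+WAW r2
t=1 i1:and.ALU ; RAW r2
t=2 i2/i3:bne.BR add.ALU ; 2-wide
t=3 i4:st.MEM ; no-port MEM/MEM
t=4 i5/i6:st.MEM add.ALU ; 2-wide
t=5 i7:st.MEM ; tail

ISSUED = 5,6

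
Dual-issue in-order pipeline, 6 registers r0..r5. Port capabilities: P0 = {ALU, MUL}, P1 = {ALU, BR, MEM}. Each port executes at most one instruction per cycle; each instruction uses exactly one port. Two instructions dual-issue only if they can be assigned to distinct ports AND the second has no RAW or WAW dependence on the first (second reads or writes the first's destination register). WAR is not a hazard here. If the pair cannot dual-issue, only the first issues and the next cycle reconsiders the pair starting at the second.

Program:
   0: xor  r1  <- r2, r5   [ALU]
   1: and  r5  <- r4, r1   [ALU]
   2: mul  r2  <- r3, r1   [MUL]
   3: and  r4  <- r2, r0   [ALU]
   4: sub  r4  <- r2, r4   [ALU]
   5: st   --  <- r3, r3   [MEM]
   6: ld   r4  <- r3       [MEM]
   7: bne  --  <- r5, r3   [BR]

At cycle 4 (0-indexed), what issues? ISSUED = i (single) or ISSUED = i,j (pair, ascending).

ISSUED = 6

[0] i0  xor.ALU  -- RAW r1
[1] i1+i2  and.ALU/mul.MUL  -- 2-wide
[2] i3  and.ALU  -- RAW+WAW r4
[3] i4+i5  sub.ALU/st.MEM  -- 2-wide
[4] i6  ld.MEM  -- no-port MEM/BR
[5] i7  bne.BR  -- tail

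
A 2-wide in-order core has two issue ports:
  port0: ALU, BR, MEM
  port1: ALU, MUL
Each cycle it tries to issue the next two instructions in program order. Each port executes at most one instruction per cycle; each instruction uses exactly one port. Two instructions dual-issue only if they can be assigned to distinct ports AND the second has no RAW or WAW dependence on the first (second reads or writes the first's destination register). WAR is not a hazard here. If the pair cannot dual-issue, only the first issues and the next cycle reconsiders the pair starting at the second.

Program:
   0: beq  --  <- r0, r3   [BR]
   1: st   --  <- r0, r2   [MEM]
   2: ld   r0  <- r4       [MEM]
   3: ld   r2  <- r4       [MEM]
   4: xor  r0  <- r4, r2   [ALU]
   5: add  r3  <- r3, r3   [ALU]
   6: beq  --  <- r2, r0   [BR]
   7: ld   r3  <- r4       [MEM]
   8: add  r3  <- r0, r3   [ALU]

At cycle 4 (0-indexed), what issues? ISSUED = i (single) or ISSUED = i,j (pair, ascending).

[0] i0  beq.BR  -- no-port BR/MEM
[1] i1  st.MEM  -- no-port MEM/MEM
[2] i2  ld.MEM  -- no-port MEM/MEM
[3] i3  ld.MEM  -- RAW r2
[4] i4,i5  xor.ALU add.ALU  -- 2-wide
[5] i6  beq.BR  -- no-port BR/MEM
[6] i7  ld.MEM  -- RAW+WAW r3
[7] i8  add.ALU  -- tail

ISSUED = 4,5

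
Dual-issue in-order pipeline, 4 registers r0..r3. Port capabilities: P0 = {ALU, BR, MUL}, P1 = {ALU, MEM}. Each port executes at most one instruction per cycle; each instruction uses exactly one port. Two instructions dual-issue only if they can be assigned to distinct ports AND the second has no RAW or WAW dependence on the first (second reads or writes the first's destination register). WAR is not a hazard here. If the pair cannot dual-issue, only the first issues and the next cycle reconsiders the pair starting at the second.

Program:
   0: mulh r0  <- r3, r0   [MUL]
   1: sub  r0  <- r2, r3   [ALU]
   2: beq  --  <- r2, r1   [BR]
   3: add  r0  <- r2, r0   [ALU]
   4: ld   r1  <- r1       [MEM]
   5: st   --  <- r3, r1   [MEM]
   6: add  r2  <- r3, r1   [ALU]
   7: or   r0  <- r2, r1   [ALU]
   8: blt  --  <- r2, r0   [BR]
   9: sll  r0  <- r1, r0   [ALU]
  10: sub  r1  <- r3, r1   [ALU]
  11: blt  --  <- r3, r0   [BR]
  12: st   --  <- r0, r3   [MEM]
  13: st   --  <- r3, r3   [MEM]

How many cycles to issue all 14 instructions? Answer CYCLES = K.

CYCLES = 9

0. mulh.MUL @i0  | WAW r0
1. sub.ALU beq.BR @i1&i2  | pair
2. add.ALU ld.MEM @i3&i4  | pair
3. st.MEM add.ALU @i5&i6  | pair
4. or.ALU @i7  | RAW r0
5. blt.BR sll.ALU @i8&i9  | pair
6. sub.ALU blt.BR @i10&i11  | pair
7. st.MEM @i12  | no-port MEM/MEM
8. st.MEM @i13  | tail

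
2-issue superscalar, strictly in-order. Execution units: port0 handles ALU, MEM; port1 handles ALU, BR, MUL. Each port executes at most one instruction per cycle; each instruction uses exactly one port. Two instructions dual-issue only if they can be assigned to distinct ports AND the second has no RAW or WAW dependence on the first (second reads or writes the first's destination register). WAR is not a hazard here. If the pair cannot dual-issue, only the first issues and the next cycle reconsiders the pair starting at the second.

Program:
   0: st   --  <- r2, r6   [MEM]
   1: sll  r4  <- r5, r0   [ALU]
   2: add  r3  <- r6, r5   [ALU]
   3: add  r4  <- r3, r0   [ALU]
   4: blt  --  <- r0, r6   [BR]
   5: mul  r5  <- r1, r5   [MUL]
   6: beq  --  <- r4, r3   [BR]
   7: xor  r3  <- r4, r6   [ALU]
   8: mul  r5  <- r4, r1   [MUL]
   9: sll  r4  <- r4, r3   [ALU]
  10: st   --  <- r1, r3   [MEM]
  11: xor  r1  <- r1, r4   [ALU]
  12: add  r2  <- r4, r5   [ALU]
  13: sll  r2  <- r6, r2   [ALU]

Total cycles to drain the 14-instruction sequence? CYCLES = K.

t=0 i0/i1:st;sll ; pair
t=1 i2:add ; RAW r3
t=2 i3/i4:add;blt ; pair
t=3 i5:mul ; no-port MUL/BR
t=4 i6/i7:beq;xor ; pair
t=5 i8/i9:mul;sll ; pair
t=6 i10/i11:st;xor ; pair
t=7 i12:add ; RAW+WAW r2
t=8 i13:sll ; tail

CYCLES = 9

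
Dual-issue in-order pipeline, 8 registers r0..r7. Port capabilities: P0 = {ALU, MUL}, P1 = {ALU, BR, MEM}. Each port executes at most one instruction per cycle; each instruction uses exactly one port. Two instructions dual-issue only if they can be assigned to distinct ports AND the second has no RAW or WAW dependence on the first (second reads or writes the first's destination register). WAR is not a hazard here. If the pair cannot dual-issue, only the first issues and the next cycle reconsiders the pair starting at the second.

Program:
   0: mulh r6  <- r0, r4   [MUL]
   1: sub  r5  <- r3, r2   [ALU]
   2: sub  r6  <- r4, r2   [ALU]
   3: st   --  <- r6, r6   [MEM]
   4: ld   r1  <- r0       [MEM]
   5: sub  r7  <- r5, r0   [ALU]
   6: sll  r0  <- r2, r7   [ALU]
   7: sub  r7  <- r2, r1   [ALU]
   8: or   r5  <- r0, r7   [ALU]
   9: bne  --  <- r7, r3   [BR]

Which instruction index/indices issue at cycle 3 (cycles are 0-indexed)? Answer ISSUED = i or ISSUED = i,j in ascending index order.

[0] i0+i1  mulh.MUL+sub.ALU  -- pair
[1] i2  sub.ALU  -- RAW r6
[2] i3  st.MEM  -- no-port MEM/MEM
[3] i4+i5  ld.MEM+sub.ALU  -- pair
[4] i6+i7  sll.ALU+sub.ALU  -- pair
[5] i8+i9  or.ALU+bne.BR  -- pair

ISSUED = 4,5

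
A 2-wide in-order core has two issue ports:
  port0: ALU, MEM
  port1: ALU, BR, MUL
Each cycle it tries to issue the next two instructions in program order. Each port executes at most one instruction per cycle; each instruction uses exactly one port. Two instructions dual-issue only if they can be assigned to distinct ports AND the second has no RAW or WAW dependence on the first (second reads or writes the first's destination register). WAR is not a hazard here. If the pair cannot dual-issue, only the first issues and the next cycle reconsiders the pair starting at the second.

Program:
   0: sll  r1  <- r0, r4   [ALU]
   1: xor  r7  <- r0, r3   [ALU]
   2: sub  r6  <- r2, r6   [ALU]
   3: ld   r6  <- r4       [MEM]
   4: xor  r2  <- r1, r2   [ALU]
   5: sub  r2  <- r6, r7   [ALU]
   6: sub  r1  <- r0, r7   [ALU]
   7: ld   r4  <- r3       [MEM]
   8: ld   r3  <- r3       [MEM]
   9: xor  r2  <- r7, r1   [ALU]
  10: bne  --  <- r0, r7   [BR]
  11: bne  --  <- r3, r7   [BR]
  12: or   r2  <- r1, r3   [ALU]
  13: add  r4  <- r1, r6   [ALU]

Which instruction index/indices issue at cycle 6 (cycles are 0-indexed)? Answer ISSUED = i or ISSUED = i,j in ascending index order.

ISSUED = 10

t=0 i0/i1:sll.ALU+xor.ALU ; dual
t=1 i2:sub.ALU ; WAW r6
t=2 i3/i4:ld.MEM+xor.ALU ; dual
t=3 i5/i6:sub.ALU+sub.ALU ; dual
t=4 i7:ld.MEM ; no-port MEM/MEM
t=5 i8/i9:ld.MEM+xor.ALU ; dual
t=6 i10:bne.BR ; no-port BR/BR
t=7 i11/i12:bne.BR+or.ALU ; dual
t=8 i13:add.ALU ; tail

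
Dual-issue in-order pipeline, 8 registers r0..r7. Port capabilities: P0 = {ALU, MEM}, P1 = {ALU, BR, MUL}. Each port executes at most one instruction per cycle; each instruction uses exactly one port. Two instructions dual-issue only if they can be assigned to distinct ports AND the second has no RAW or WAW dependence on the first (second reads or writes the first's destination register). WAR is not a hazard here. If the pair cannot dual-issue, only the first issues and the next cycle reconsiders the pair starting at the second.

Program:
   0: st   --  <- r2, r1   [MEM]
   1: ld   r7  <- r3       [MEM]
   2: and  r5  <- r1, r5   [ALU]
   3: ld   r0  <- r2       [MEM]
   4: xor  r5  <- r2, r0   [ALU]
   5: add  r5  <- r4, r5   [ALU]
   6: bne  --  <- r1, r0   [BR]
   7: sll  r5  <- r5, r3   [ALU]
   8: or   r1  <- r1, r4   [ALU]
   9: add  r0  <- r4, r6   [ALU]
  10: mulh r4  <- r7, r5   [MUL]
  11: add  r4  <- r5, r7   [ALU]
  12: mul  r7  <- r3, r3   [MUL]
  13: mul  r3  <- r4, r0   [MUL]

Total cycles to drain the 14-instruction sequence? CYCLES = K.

  cy0 -> i0 (st) no-port MEM/MEM
  cy1 -> i1+i2 (ld;and) pair
  cy2 -> i3 (ld) RAW r0
  cy3 -> i4 (xor) RAW+WAW r5
  cy4 -> i5+i6 (add;bne) pair
  cy5 -> i7+i8 (sll;or) pair
  cy6 -> i9+i10 (add;mulh) pair
  cy7 -> i11+i12 (add;mul) pair
  cy8 -> i13 (mul) tail

CYCLES = 9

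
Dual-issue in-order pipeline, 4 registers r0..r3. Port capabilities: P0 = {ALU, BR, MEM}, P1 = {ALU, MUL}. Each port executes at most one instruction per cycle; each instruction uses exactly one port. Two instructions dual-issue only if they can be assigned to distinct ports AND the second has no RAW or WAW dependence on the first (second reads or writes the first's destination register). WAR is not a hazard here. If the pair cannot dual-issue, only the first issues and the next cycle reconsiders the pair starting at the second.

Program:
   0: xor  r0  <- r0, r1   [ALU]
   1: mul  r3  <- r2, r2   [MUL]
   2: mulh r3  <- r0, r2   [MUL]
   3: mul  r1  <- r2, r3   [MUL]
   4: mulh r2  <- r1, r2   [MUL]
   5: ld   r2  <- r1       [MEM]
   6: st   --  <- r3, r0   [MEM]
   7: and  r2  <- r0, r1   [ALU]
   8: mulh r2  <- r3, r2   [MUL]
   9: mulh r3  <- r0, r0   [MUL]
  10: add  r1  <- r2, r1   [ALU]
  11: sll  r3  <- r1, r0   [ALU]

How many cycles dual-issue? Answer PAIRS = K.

PAIRS = 3

0. xor.ALU+mul.MUL @i0+i1  | dual
1. mulh.MUL @i2  | no-port MUL/MUL
2. mul.MUL @i3  | no-port MUL/MUL
3. mulh.MUL @i4  | WAW r2
4. ld.MEM @i5  | no-port MEM/MEM
5. st.MEM+and.ALU @i6+i7  | dual
6. mulh.MUL @i8  | no-port MUL/MUL
7. mulh.MUL+add.ALU @i9+i10  | dual
8. sll.ALU @i11  | tail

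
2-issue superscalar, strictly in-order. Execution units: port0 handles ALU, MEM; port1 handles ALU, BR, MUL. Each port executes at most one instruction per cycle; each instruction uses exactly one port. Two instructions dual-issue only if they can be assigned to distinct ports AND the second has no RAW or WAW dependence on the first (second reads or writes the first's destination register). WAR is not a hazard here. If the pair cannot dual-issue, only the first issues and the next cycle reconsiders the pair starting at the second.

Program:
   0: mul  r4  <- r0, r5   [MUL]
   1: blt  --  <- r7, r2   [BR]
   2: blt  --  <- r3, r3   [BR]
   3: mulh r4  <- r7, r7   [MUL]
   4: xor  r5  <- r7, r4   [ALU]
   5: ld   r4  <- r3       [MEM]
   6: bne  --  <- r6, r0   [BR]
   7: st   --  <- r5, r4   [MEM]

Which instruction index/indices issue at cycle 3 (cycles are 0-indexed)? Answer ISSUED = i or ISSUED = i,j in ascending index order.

ISSUED = 3

[0] i0  mul.MUL  -- no-port MUL/BR
[1] i1  blt.BR  -- no-port BR/BR
[2] i2  blt.BR  -- no-port BR/MUL
[3] i3  mulh.MUL  -- RAW r4
[4] i4+i5  xor.ALU ld.MEM  -- dual
[5] i6+i7  bne.BR st.MEM  -- dual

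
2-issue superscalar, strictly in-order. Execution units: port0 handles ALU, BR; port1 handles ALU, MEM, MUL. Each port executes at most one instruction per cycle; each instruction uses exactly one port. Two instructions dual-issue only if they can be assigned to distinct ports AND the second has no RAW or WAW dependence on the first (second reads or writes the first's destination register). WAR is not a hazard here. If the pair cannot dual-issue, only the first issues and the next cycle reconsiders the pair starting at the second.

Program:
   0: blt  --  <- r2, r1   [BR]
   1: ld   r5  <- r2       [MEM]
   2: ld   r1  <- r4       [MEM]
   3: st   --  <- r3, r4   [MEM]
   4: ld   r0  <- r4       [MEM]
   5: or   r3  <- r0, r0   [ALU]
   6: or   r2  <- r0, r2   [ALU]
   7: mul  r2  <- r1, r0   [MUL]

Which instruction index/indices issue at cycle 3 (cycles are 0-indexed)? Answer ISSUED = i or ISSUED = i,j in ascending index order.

ISSUED = 4

#0 head=0: blt.BR/ld.MEM i0,i1 pair
#1 head=2: ld.MEM i2 no-port MEM/MEM
#2 head=3: st.MEM i3 no-port MEM/MEM
#3 head=4: ld.MEM i4 RAW r0
#4 head=5: or.ALU/or.ALU i5,i6 pair
#5 head=7: mul.MUL i7 tail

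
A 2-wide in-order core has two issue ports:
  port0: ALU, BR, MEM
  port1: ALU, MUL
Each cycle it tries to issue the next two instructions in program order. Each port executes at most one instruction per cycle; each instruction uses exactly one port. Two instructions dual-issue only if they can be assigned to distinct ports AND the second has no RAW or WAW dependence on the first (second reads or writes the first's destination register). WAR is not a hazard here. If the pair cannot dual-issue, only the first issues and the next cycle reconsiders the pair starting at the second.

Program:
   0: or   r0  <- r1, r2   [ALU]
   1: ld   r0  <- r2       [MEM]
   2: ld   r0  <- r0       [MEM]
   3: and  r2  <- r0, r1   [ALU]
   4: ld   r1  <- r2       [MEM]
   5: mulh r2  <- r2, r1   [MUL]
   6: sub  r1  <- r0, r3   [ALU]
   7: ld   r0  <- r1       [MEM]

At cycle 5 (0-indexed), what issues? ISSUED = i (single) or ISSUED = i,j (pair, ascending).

ISSUED = 5,6

  cy0 -> i0 (or) WAW r0
  cy1 -> i1 (ld) no-port MEM/MEM
  cy2 -> i2 (ld) RAW r0
  cy3 -> i3 (and) RAW r2
  cy4 -> i4 (ld) RAW r1
  cy5 -> i5/i6 (mulh;sub) dual
  cy6 -> i7 (ld) tail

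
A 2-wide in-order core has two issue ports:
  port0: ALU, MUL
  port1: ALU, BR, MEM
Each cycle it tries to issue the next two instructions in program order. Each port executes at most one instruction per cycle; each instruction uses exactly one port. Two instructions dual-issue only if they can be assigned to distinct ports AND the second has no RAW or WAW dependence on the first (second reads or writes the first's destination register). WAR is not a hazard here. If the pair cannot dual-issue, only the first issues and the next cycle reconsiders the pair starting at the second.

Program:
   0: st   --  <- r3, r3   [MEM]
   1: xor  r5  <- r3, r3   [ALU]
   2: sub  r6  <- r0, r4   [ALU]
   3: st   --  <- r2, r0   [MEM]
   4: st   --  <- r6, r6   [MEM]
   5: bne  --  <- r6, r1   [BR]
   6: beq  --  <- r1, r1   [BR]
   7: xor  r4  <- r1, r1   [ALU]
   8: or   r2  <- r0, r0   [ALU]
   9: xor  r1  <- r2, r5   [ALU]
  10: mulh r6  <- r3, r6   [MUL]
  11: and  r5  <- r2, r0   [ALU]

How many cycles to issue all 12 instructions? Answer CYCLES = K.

0. st+xor @i0&i1  | pair
1. sub+st @i2&i3  | pair
2. st @i4  | no-port MEM/BR
3. bne @i5  | no-port BR/BR
4. beq+xor @i6&i7  | pair
5. or @i8  | RAW r2
6. xor+mulh @i9&i10  | pair
7. and @i11  | tail

CYCLES = 8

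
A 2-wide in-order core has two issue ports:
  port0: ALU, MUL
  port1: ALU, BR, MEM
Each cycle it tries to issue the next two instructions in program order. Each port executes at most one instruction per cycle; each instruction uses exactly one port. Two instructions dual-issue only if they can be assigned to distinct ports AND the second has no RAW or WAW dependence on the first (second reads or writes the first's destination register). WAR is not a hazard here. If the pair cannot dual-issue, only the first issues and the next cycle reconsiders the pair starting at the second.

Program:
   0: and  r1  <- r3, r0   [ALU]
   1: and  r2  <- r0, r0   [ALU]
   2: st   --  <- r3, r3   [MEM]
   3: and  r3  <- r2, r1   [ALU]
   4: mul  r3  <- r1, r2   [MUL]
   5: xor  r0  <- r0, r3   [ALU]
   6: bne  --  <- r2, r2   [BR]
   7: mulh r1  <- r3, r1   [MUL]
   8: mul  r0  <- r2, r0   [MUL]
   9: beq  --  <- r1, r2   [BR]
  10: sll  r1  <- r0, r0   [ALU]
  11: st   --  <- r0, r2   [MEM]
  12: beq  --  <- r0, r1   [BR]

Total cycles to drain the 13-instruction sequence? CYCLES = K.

CYCLES = 8

[0] i0/i1  and+and  -- 2-wide
[1] i2/i3  st+and  -- 2-wide
[2] i4  mul  -- RAW r3
[3] i5/i6  xor+bne  -- 2-wide
[4] i7  mulh  -- no-port MUL/MUL
[5] i8/i9  mul+beq  -- 2-wide
[6] i10/i11  sll+st  -- 2-wide
[7] i12  beq  -- tail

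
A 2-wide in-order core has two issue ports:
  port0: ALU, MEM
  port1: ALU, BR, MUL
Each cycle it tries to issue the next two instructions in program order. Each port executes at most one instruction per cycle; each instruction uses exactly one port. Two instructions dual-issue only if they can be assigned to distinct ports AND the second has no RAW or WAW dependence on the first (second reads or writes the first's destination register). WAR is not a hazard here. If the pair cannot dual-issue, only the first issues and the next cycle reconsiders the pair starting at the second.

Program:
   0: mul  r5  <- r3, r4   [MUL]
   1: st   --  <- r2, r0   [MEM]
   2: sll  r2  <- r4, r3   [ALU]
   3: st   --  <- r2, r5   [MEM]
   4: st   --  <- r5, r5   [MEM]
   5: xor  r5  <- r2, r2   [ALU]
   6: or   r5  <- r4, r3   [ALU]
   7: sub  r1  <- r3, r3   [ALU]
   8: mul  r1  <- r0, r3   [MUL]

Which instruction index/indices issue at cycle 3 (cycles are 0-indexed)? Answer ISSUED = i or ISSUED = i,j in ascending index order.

ISSUED = 4,5

0. mul;st @i0,i1  | dual
1. sll @i2  | RAW r2
2. st @i3  | no-port MEM/MEM
3. st;xor @i4,i5  | dual
4. or;sub @i6,i7  | dual
5. mul @i8  | tail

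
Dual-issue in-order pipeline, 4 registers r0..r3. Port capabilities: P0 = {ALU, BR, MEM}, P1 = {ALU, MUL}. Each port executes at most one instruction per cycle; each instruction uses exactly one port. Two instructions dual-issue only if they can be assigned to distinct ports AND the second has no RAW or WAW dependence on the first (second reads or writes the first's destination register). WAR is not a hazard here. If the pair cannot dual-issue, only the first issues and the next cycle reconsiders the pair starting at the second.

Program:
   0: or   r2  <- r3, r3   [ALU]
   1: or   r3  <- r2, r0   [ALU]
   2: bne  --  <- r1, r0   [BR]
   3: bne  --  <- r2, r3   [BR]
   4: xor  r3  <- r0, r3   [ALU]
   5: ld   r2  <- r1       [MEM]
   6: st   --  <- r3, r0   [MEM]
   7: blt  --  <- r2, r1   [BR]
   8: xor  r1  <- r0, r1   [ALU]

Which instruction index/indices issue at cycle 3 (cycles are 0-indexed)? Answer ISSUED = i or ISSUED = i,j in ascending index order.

ISSUED = 5

0. or.ALU @i0  | RAW r2
1. or.ALU bne.BR @i1&i2  | pair
2. bne.BR xor.ALU @i3&i4  | pair
3. ld.MEM @i5  | no-port MEM/MEM
4. st.MEM @i6  | no-port MEM/BR
5. blt.BR xor.ALU @i7&i8  | pair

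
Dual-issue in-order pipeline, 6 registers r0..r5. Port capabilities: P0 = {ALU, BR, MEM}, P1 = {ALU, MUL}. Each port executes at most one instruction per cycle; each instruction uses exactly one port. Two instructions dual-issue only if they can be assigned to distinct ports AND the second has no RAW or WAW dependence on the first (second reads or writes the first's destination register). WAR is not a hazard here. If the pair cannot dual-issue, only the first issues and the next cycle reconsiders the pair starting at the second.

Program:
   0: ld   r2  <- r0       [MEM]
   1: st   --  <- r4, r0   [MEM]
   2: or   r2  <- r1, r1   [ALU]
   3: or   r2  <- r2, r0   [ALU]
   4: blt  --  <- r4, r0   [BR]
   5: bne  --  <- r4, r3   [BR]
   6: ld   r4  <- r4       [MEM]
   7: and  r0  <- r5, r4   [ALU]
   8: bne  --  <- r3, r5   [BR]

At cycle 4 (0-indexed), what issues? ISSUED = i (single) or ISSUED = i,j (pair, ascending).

ISSUED = 6

  cy0 -> i0 (ld.MEM) no-port MEM/MEM
  cy1 -> i1+i2 (st.MEM or.ALU) pair
  cy2 -> i3+i4 (or.ALU blt.BR) pair
  cy3 -> i5 (bne.BR) no-port BR/MEM
  cy4 -> i6 (ld.MEM) RAW r4
  cy5 -> i7+i8 (and.ALU bne.BR) pair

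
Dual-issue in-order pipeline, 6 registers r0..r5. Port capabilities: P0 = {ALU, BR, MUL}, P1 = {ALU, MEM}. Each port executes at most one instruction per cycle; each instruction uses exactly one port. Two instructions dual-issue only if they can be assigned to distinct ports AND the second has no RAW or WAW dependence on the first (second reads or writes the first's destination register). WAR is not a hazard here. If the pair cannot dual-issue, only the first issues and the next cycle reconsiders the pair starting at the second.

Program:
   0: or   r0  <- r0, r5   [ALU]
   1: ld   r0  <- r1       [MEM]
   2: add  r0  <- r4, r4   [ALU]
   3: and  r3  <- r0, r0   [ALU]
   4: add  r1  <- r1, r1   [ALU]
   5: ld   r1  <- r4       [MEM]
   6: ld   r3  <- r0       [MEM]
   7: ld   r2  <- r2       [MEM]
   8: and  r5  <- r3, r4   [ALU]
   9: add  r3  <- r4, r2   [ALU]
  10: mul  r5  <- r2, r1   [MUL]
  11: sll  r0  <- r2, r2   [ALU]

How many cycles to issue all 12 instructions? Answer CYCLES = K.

CYCLES = 9

t=0 i0:or.ALU ; WAW r0
t=1 i1:ld.MEM ; WAW r0
t=2 i2:add.ALU ; RAW r0
t=3 i3/i4:and.ALU;add.ALU ; dual
t=4 i5:ld.MEM ; no-port MEM/MEM
t=5 i6:ld.MEM ; no-port MEM/MEM
t=6 i7/i8:ld.MEM;and.ALU ; dual
t=7 i9/i10:add.ALU;mul.MUL ; dual
t=8 i11:sll.ALU ; tail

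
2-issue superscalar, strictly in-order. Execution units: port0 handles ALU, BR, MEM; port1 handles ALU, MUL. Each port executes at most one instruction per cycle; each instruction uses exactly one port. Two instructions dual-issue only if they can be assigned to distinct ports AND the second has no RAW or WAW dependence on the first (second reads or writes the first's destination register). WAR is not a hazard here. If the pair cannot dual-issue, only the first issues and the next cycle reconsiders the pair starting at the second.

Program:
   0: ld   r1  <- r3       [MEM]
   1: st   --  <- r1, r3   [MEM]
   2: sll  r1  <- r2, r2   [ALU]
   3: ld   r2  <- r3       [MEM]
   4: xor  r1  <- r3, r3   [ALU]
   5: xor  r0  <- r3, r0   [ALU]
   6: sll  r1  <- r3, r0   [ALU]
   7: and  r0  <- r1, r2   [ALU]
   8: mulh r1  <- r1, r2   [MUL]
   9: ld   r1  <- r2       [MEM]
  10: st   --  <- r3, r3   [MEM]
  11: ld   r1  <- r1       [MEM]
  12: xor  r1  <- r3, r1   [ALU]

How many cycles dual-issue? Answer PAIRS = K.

c0: i0 ld  no-port MEM/MEM
c1: i1&i2 st/sll  dual
c2: i3&i4 ld/xor  dual
c3: i5 xor  RAW r0
c4: i6 sll  RAW r1
c5: i7&i8 and/mulh  dual
c6: i9 ld  no-port MEM/MEM
c7: i10 st  no-port MEM/MEM
c8: i11 ld  RAW+WAW r1
c9: i12 xor  tail

PAIRS = 3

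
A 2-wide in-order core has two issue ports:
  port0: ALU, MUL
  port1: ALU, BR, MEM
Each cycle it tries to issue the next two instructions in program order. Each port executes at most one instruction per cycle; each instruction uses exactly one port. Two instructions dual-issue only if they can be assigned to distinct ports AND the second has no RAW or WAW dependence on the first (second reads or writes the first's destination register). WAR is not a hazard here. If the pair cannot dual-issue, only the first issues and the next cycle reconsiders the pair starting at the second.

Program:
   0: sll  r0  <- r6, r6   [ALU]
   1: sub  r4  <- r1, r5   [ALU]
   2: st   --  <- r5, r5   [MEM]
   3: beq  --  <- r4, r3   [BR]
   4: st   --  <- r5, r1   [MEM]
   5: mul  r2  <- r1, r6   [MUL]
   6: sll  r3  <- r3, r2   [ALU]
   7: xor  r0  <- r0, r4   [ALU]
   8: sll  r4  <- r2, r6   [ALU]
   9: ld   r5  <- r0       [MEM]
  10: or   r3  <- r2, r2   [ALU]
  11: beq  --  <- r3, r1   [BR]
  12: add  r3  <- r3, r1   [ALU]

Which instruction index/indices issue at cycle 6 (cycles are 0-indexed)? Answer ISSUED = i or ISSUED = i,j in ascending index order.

#0 head=0: sll.ALU/sub.ALU i0,i1 dual
#1 head=2: st.MEM i2 no-port MEM/BR
#2 head=3: beq.BR i3 no-port BR/MEM
#3 head=4: st.MEM/mul.MUL i4,i5 dual
#4 head=6: sll.ALU/xor.ALU i6,i7 dual
#5 head=8: sll.ALU/ld.MEM i8,i9 dual
#6 head=10: or.ALU i10 RAW r3
#7 head=11: beq.BR/add.ALU i11,i12 dual

ISSUED = 10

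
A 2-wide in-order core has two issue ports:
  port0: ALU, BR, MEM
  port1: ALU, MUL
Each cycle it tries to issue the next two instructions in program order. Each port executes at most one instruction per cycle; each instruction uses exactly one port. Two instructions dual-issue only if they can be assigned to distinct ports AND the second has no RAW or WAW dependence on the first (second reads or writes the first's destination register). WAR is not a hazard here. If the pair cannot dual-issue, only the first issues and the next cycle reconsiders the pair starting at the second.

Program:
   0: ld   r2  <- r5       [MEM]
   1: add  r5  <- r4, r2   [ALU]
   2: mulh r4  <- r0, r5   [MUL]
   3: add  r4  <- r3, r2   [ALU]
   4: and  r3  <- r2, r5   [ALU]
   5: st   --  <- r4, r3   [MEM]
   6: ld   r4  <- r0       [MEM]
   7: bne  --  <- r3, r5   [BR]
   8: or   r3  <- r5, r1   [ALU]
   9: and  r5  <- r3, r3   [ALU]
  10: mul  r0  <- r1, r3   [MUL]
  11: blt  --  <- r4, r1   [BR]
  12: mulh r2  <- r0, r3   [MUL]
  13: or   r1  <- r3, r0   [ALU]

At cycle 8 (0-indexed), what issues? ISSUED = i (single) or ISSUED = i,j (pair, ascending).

ISSUED = 11,12

  cy0 -> i0 (ld.MEM) RAW r2
  cy1 -> i1 (add.ALU) RAW r5
  cy2 -> i2 (mulh.MUL) WAW r4
  cy3 -> i3,i4 (add.ALU and.ALU) pair
  cy4 -> i5 (st.MEM) no-port MEM/MEM
  cy5 -> i6 (ld.MEM) no-port MEM/BR
  cy6 -> i7,i8 (bne.BR or.ALU) pair
  cy7 -> i9,i10 (and.ALU mul.MUL) pair
  cy8 -> i11,i12 (blt.BR mulh.MUL) pair
  cy9 -> i13 (or.ALU) tail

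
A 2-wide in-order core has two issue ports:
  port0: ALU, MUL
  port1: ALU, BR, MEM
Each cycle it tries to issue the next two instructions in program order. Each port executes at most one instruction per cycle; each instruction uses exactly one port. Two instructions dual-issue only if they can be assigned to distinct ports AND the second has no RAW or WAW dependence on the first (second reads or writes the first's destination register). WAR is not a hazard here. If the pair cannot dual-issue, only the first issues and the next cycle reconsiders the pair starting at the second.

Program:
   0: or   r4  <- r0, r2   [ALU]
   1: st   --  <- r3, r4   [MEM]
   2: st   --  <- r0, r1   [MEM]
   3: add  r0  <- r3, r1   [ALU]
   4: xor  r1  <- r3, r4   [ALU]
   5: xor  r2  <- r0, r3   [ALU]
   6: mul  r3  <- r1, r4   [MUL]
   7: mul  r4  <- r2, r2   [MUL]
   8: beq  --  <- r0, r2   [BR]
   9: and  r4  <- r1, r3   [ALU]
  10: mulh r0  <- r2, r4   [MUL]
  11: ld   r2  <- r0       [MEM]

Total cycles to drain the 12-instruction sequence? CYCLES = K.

  cy0 -> i0 (or.ALU) RAW r4
  cy1 -> i1 (st.MEM) no-port MEM/MEM
  cy2 -> i2,i3 (st.MEM+add.ALU) dual
  cy3 -> i4,i5 (xor.ALU+xor.ALU) dual
  cy4 -> i6 (mul.MUL) no-port MUL/MUL
  cy5 -> i7,i8 (mul.MUL+beq.BR) dual
  cy6 -> i9 (and.ALU) RAW r4
  cy7 -> i10 (mulh.MUL) RAW r0
  cy8 -> i11 (ld.MEM) tail

CYCLES = 9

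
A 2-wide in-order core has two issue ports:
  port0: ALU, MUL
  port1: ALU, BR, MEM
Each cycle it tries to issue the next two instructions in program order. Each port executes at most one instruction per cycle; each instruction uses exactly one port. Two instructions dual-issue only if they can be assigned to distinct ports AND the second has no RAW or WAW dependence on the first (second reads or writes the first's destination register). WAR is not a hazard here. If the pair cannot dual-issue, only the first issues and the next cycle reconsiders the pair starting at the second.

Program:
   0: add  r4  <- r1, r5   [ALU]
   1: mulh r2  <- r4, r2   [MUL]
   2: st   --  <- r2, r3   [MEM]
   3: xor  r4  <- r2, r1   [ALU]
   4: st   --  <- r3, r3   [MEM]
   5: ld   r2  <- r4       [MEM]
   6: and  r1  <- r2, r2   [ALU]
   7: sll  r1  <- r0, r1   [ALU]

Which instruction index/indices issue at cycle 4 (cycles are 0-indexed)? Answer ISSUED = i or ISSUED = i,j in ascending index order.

ISSUED = 5

#0 head=0: add.ALU i0 RAW r4
#1 head=1: mulh.MUL i1 RAW r2
#2 head=2: st.MEM+xor.ALU i2/i3 pair
#3 head=4: st.MEM i4 no-port MEM/MEM
#4 head=5: ld.MEM i5 RAW r2
#5 head=6: and.ALU i6 RAW+WAW r1
#6 head=7: sll.ALU i7 tail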